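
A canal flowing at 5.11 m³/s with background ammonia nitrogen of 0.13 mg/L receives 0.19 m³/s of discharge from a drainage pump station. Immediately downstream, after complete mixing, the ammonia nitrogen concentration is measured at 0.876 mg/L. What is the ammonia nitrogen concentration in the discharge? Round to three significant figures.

20.9 mg/L

Mass balance: 5.110·0.1300 + 0.1900·Cₑ = 5.300·0.8760
→ Cₑ = (5.300·0.8760 − 5.110·0.1300) / 0.1900 = 20.94 mg/L.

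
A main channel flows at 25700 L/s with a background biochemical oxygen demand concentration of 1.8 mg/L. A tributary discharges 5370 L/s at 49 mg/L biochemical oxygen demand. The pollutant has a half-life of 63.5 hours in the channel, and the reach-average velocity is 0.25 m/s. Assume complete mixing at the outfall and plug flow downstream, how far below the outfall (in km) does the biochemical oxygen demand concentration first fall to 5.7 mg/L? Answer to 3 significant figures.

Mixed concentration C = ΣQC/ΣQ = (25700·1.800 + 5370·49.00) / 31070 = 309400/31070 = 9.958 mg/L.
Half-life 63.5 h → k = ln 2 / 63.5 = 0.01092 h⁻¹ = 0.2620 d⁻¹.
Set 9.958·exp(−k·t) = 5.7 → t = ln(9.958/5.7)/k = 184000 s = 51.11 h.
Distance = v·t = 0.25·184000 = 46000 m = 46.00 km.

46.0 km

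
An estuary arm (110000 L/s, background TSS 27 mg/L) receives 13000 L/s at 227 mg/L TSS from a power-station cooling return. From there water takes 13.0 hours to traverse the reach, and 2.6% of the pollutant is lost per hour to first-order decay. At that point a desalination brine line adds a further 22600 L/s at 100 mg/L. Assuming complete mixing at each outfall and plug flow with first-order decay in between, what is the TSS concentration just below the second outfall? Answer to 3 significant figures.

44.4 mg/L

Mixed concentration C = ΣQC/ΣQ = (110000·27.00 + 13000·227.0) / 123000 = 5921000/123000 = 48.14 mg/L; combined flow 123000 L/s.
2.6%/h lost → k = −ln(1 − 0.026) = 0.02634 h⁻¹.
After decay, C = 48.14 × e^(−kt) = 48.14 × 0.7100 = 34.18 mg/L.
At the second outfall, C = (123000·34.18 + 22600·100.0) / (123000 + 22600) = 44.40 mg/L.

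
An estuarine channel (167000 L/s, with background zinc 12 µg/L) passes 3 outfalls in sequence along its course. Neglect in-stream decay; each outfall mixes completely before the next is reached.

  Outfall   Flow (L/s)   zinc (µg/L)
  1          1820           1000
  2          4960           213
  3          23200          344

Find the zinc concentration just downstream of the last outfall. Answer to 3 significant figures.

Outfall 1: combined Q = 168800 L/s; C = (167000·12.00 + 1820·1000)/168800 = 22.65 µg/L.
Outfall 2: combined Q = 173800 L/s; C = (168800·22.65 + 4960·213.0)/173800 = 28.08 µg/L.
Outfall 3: combined Q = 197000 L/s; C = (173800·28.08 + 23200·344.0)/197000 = 65.29 µg/L.

65.3 µg/L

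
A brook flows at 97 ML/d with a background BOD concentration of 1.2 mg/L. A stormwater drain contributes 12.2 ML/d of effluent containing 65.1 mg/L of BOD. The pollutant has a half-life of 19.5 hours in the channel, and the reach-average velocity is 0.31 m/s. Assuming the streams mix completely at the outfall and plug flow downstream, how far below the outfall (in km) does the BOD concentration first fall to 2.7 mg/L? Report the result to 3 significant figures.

Conservation of mass: C = (97.00·1.200 + 12.20·65.10) / 109.2 = 910.6/109.2 = 8.339 mg/L.
Half-life 19.5 h → k = ln 2 / 19.5 = 0.03555 h⁻¹ = 0.8531 d⁻¹.
Set 8.339·exp(−k·t) = 2.7 → t = ln(8.339/2.7)/k = 114200 s = 31.72 h.
Distance = v·t = 0.31·114200 = 35400 m = 35.40 km.

35.4 km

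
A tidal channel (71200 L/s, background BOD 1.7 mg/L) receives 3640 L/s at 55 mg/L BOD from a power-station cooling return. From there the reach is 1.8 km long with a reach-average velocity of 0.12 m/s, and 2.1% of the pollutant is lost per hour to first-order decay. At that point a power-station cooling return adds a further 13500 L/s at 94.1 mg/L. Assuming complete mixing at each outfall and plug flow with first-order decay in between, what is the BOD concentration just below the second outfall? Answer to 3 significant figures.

Mixed concentration C = ΣQC/ΣQ = (71200·1.700 + 3640·55.00) / 74840 = 321200/74840 = 4.292 mg/L; combined flow 74840 L/s.
Travel time t = 1.8·1000 / 0.12 = 15000 s = 4.167 h.
2.1%/h lost → k = −ln(1 − 0.021) = 0.02122 h⁻¹.
After decay, C = 4.292 × e^(−kt) = 4.292 × 0.9154 = 3.929 mg/L.
At the second outfall, C = (74840·3.929 + 13500·94.10) / (74840 + 13500) = 17.71 mg/L.

17.7 mg/L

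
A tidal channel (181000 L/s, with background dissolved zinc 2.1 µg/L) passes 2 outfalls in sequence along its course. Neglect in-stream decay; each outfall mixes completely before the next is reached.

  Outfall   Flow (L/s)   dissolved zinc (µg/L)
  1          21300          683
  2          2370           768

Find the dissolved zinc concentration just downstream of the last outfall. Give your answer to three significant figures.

81.8 µg/L

Outfall 1: combined Q = 202300 L/s; C = (181000·2.100 + 21300·683.0)/202300 = 73.79 µg/L.
Outfall 2: combined Q = 204700 L/s; C = (202300·73.79 + 2370·768.0)/204700 = 81.83 µg/L.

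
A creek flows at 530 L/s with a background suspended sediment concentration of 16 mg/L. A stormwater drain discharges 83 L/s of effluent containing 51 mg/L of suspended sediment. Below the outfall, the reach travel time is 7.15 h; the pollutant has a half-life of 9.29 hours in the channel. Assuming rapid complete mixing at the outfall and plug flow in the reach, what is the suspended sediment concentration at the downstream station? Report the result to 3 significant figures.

12.2 mg/L

Mass balance: C = (530.0·16.00 + 83.00·51.00) / 613.0 = 12710/613.0 = 20.74 mg/L.
Half-life 9.29 h → k = ln 2 / 9.29 = 0.07461 h⁻¹ = 1.791 d⁻¹.
First-order decay: C = 20.74·exp(−k·t) = 20.74·0.5866 = 12.16 mg/L.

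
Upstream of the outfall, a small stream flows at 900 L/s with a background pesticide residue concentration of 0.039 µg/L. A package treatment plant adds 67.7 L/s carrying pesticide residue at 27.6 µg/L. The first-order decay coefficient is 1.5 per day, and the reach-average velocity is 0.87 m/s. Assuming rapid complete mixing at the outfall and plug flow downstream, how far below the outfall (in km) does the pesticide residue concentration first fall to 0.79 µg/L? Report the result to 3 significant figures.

45.7 km

Flow-weighted average: C = (900.0·0.03900 + 67.70·27.60) / 967.7 = 1904/967.7 = 1.967 µg/L.
Set 1.967·exp(−k·t) = 0.79 → t = ln(1.967/0.79)/k = 52550 s = 14.60 h.
Distance = v·t = 0.87·52550 = 45720 m = 45.72 km.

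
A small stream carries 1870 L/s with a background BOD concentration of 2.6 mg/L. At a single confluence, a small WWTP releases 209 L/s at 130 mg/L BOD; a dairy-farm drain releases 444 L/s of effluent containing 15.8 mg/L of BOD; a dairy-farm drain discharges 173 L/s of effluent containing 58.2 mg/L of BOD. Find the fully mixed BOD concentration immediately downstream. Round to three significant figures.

18.2 mg/L

Conservation of mass: C = (1870·2.600 + 209.0·130.0 + 444.0·15.80 + 173.0·58.20) / 2696 = 49120/2696 = 18.22 mg/L.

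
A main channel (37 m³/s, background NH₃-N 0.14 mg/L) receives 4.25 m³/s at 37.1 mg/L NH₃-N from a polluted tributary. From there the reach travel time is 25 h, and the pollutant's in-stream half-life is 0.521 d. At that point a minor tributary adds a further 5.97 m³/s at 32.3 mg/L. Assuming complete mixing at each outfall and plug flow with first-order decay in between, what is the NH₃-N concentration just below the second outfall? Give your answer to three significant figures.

Mixed concentration C = ΣQC/ΣQ = (37.00·0.1400 + 4.250·37.10) / 41.25 = 162.9/41.25 = 3.948 mg/L; combined flow 41.25 m³/s.
Half-life 0.521 d → k = ln 2 / 0.521 = 1.330 d⁻¹.
Applying C = C₀e^(−kt): 3.948 × 0.2501 = 0.9874 mg/L.
At the second outfall, C = (41.25·0.9874 + 5.970·32.30) / (41.25 + 5.970) = 4.946 mg/L.

4.95 mg/L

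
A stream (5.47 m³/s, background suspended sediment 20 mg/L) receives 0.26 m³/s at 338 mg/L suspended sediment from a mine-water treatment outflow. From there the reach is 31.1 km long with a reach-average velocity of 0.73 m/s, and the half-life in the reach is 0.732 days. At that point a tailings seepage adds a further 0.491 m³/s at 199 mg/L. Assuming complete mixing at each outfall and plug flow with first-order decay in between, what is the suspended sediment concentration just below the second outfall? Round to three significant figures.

Mixed concentration C = ΣQC/ΣQ = (5.470·20.00 + 0.2600·338.0) / 5.730 = 197.3/5.730 = 34.43 mg/L; combined flow 5.730 m³/s.
Travel time t = 31.1·1000 / 0.73 = 42600 s = 11.83 h.
Half-life 0.732 d → k = ln 2 / 0.732 = 0.9469 d⁻¹.
Decay over the reach: 34.43·exp(−kt) = 34.43·0.6269 = 21.58 mg/L.
Second outfall: C = (5.730·21.58 + 0.4910·199.0)/6.221 = 35.59 mg/L.

35.6 mg/L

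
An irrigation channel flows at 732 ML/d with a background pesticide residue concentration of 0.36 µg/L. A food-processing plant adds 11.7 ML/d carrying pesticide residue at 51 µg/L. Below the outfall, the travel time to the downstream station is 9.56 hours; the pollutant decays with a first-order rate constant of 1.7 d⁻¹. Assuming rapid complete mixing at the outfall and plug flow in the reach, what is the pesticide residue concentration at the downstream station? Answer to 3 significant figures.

After mixing, C = (732.0·0.3600 + 11.70·51.00) / 743.7 = 860.2/743.7 = 1.157 µg/L.
Decay over the reach: 1.157·exp(−kt) = 1.157·0.5081 = 0.5877 µg/L.

0.588 µg/L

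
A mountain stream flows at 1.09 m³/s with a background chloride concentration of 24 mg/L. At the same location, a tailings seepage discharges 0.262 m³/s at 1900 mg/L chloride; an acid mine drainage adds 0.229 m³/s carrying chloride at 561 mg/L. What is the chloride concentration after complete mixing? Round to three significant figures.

Conservation of mass: C = (1.090·24.00 + 0.2620·1900 + 0.2290·561.0) / 1.581 = 652.4/1.581 = 412.7 mg/L.

413 mg/L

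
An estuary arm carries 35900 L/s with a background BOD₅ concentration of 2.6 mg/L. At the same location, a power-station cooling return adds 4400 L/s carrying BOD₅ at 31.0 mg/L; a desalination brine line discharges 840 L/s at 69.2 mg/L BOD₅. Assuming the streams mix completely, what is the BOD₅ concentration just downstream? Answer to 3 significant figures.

After mixing, C = (35900·2.600 + 4400·31.00 + 840.0·69.20) / 41140 = 287900/41140 = 6.997 mg/L.

7.00 mg/L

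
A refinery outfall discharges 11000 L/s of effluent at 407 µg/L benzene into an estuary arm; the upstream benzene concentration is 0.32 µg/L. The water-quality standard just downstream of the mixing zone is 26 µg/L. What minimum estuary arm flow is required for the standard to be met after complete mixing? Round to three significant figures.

Set C_mix = 26: (Q·0.3200 + 11000·407.0) / (Q + 11000) = 26
→ Q = 11000·(407.0 − 26)/(26 − 0.3200) = 163200 L/s.

163000 L/s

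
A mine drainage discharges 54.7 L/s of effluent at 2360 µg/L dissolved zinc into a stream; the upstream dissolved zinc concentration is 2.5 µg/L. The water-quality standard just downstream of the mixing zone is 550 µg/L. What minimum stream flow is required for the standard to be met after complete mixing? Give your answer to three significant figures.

Set C_mix = 550: (Q·2.500 + 54.70·2360) / (Q + 54.70) = 550
→ Q = 54.70·(2360 − 550)/(550 − 2.500) = 180.8 L/s.

181 L/s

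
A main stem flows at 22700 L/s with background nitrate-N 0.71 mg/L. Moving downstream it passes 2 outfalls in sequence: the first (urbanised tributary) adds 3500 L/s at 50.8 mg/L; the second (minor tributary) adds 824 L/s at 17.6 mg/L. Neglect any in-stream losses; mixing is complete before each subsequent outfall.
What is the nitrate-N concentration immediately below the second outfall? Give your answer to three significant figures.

Below outfall 1: Q → 26200 L/s, C = (22700·0.7100 + 3500·50.80)/26200 = 7.401 mg/L.
Below outfall 2: Q → 27020 L/s, C = (26200·7.401 + 824.0·17.60)/27020 = 7.712 mg/L.

7.71 mg/L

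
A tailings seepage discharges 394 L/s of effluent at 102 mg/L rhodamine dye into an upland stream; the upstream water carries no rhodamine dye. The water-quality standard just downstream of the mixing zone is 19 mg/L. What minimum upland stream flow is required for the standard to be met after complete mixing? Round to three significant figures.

1720 L/s

Set C_mix = 19: (Q·0 + 394.0·102.0) / (Q + 394.0) = 19
→ Q = 394.0·(102.0 − 19)/(19 − 0) = 1721 L/s.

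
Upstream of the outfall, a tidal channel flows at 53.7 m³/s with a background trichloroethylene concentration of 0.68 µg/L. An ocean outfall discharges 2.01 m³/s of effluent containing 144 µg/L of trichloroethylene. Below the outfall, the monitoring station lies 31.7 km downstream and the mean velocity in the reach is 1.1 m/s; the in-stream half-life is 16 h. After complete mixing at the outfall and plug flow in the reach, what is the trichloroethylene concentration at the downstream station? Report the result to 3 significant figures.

4.14 µg/L

Flow-weighted average: C = (53.70·0.6800 + 2.010·144.0) / 55.71 = 326.0/55.71 = 5.851 µg/L.
Travel time t = 31.7·1000 / 1.1 = 28820 s = 8.005 h.
Half-life 16 h → k = ln 2 / 16 = 0.04332 h⁻¹ = 1.040 d⁻¹.
Applying C = C₀e^(−kt): 5.851 × 0.7070 = 4.136 µg/L.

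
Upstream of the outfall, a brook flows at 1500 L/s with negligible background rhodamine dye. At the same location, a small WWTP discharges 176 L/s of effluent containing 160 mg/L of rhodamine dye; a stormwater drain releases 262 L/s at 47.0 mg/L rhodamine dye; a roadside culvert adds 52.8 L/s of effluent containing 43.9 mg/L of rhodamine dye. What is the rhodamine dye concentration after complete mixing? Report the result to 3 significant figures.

21.5 mg/L

Mixed concentration C = ΣQC/ΣQ = (1500·0 + 176.0·160.0 + 262.0·47.00 + 52.80·43.90) / 1991 = 42790/1991 = 21.49 mg/L.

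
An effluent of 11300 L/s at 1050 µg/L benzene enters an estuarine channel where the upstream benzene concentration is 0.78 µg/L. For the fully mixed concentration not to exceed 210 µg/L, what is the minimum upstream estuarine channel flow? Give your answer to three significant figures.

45400 L/s

Set C_mix = 210: (Q·0.7800 + 11300·1050) / (Q + 11300) = 210
→ Q = 11300·(1050 − 210)/(210 − 0.7800) = 45370 L/s.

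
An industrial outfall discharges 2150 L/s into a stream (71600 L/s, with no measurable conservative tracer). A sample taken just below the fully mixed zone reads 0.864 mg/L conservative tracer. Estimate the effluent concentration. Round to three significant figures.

29.6 mg/L

Mass balance: 71600·0 + 2150·Cₑ = 73750·0.8640
→ Cₑ = (73750·0.8640 − 71600·0) / 2150 = 29.64 mg/L.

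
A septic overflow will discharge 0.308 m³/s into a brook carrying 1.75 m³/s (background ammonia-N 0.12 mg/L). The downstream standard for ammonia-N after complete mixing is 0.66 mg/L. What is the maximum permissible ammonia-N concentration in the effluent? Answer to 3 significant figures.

3.73 mg/L

At the limit, (Qr·Cr + Qe·Cₑ)/(Qr + Qe) = 0.66:
Cₑ = (2.058·0.66 − 1.750·0.1200) / 0.3080 = 3.728 mg/L.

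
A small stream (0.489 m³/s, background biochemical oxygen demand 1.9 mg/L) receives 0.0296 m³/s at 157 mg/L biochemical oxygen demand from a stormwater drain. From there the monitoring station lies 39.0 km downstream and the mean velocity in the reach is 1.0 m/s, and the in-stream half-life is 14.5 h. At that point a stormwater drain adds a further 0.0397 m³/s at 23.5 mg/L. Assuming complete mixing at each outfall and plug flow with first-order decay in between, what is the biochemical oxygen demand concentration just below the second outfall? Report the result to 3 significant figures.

After mixing, C = (0.4890·1.900 + 0.02960·157.0) / 0.5186 = 5.576/0.5186 = 10.75 mg/L; combined flow 0.5186 m³/s.
Travel time t = 39.0·1000 / 1.0 = 39000 s = 10.83 h.
Half-life 14.5 h → k = ln 2 / 14.5 = 0.04780 h⁻¹ = 1.147 d⁻¹.
Decay over the reach: 10.75·exp(−kt) = 10.75·0.5958 = 6.406 mg/L.
At the second outfall, C = (0.5186·6.406 + 0.03970·23.50) / (0.5186 + 0.03970) = 7.622 mg/L.

7.62 mg/L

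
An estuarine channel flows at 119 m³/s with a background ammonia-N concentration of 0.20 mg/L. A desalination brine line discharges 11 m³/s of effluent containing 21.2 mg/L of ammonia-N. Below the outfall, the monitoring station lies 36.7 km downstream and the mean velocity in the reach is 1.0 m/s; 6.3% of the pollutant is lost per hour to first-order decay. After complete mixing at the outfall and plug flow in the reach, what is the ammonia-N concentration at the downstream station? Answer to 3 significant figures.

1.02 mg/L

After mixing, C = (119.0·0.2000 + 11.00·21.20) / 130.0 = 257.0/130.0 = 1.977 mg/L.
Travel time t = 36.7·1000 / 1.0 = 36700 s = 10.19 h.
6.3%/h lost → k = −ln(1 − 0.063) = 0.06507 h⁻¹.
After decay, C = 1.977 × e^(−kt) = 1.977 × 0.5151 = 1.018 mg/L.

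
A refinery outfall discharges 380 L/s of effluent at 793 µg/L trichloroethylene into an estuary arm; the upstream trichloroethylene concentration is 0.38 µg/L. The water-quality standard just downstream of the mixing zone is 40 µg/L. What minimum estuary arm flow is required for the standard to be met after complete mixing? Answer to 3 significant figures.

7220 L/s

Set C_mix = 40: (Q·0.3800 + 380.0·793.0) / (Q + 380.0) = 40
→ Q = 380.0·(793.0 − 40)/(40 − 0.3800) = 7222 L/s.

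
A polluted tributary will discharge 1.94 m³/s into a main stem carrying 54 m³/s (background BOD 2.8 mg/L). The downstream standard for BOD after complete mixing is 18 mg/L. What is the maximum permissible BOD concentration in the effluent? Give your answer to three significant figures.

At the limit, (Qr·Cr + Qe·Cₑ)/(Qr + Qe) = 18:
Cₑ = (55.94·18 − 54.00·2.800) / 1.940 = 441.1 mg/L.

441 mg/L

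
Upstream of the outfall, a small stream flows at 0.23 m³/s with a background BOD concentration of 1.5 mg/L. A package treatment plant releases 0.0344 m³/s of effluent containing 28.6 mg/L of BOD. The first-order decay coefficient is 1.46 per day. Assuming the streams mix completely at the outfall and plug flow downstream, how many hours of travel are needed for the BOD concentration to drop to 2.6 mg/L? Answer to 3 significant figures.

10.8 h

After mixing, C = (0.2300·1.500 + 0.03440·28.60) / 0.2644 = 1.329/0.2644 = 5.026 mg/L.
5.026·exp(−k·t) = 2.6 → t = ln(5.026/2.6)/k = 39000 s = 10.83 h.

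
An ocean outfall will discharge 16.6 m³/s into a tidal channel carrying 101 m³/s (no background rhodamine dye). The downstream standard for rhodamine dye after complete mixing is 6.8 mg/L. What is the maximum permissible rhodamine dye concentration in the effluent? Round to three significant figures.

At the limit, (Qr·Cr + Qe·Cₑ)/(Qr + Qe) = 6.8:
Cₑ = (117.6·6.8 − 101.0·0) / 16.60 = 48.17 mg/L.

48.2 mg/L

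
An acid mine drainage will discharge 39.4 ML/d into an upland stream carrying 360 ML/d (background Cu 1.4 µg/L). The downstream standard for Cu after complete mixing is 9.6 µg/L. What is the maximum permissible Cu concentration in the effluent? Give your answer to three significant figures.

84.5 µg/L

At the limit, (Qr·Cr + Qe·Cₑ)/(Qr + Qe) = 9.6:
Cₑ = (399.4·9.6 − 360.0·1.400) / 39.40 = 84.52 µg/L.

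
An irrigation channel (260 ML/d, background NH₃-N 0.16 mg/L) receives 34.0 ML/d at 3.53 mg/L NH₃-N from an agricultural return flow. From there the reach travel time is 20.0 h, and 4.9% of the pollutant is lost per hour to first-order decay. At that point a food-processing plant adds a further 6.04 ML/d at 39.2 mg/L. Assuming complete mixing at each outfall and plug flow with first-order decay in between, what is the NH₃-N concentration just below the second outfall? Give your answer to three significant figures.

Mass balance: C = (260.0·0.1600 + 34.00·3.530) / 294.0 = 161.6/294.0 = 0.5497 mg/L; combined flow 294.0 ML/d.
4.9%/h lost → k = −ln(1 − 0.049) = 0.05024 h⁻¹.
After decay, C = 0.5497 × e^(−kt) = 0.5497 × 0.3661 = 0.2013 mg/L.
Second outfall: C = (294.0·0.2013 + 6.040·39.20)/300.0 = 0.9863 mg/L.

0.986 mg/L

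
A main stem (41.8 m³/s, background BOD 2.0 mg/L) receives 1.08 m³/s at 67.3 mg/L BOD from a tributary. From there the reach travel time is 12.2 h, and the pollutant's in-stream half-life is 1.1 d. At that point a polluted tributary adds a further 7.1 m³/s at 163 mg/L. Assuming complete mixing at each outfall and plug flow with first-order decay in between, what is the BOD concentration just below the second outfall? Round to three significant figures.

25.4 mg/L

Mass balance: C = (41.80·2.000 + 1.080·67.30) / 42.88 = 156.3/42.88 = 3.645 mg/L; combined flow 42.88 m³/s.
Half-life 1.1 d → k = ln 2 / 1.1 = 0.6301 d⁻¹.
Decay over the reach: 3.645·exp(−kt) = 3.645·0.7259 = 2.646 mg/L.
At the second outfall, C = (42.88·2.646 + 7.100·163.0) / (42.88 + 7.100) = 25.43 mg/L.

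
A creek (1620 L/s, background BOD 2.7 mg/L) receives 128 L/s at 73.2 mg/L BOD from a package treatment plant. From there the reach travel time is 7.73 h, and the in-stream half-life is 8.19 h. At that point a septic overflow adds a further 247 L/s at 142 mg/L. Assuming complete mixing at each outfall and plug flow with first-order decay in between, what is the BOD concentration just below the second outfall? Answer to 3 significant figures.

Flow-weighted average: C = (1620·2.700 + 128.0·73.20) / 1748 = 13740/1748 = 7.862 mg/L; combined flow 1748 L/s.
Half-life 8.19 h → k = ln 2 / 8.19 = 0.08463 h⁻¹ = 2.031 d⁻¹.
Decay over the reach: 7.862·exp(−kt) = 7.862·0.5198 = 4.087 mg/L.
Second outfall: C = (1748·4.087 + 247.0·142.0)/1995 = 21.16 mg/L.

21.2 mg/L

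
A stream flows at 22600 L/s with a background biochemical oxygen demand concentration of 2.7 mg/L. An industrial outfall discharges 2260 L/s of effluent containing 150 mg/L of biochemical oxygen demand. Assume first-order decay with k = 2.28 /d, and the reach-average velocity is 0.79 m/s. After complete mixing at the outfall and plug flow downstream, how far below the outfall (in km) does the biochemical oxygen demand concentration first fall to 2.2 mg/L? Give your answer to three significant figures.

Mixed concentration C = ΣQC/ΣQ = (22600·2.700 + 2260·150.0) / 24860 = 400000/24860 = 16.09 mg/L.
Set 16.09·exp(−k·t) = 2.2 → t = ln(16.09/2.2)/k = 75400 s = 20.95 h.
Distance = v·t = 0.79·75400 = 59570 m = 59.57 km.

59.6 km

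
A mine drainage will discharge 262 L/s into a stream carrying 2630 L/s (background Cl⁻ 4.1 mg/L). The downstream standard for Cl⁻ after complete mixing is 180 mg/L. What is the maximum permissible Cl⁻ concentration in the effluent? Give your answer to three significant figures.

1950 mg/L

At the limit, (Qr·Cr + Qe·Cₑ)/(Qr + Qe) = 180:
Cₑ = (2892·180 − 2630·4.100) / 262.0 = 1946 mg/L.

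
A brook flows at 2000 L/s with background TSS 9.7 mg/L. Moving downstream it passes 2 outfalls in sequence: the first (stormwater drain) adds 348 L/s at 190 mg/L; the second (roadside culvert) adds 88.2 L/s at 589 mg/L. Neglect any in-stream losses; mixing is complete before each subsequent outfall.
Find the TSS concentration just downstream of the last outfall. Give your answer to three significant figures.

56.4 mg/L

Outfall 1: combined Q = 2348 L/s; C = (2000·9.700 + 348.0·190.0)/2348 = 36.42 mg/L.
Outfall 2: combined Q = 2436 L/s; C = (2348·36.42 + 88.20·589.0)/2436 = 56.43 mg/L.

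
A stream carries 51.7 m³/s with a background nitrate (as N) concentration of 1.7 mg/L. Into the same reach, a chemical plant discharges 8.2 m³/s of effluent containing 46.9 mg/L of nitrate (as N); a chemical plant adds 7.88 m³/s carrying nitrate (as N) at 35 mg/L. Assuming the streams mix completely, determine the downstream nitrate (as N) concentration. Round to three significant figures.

Mixed concentration C = ΣQC/ΣQ = (51.70·1.700 + 8.200·46.90 + 7.880·35.00) / 67.78 = 748.3/67.78 = 11.04 mg/L.

11.0 mg/L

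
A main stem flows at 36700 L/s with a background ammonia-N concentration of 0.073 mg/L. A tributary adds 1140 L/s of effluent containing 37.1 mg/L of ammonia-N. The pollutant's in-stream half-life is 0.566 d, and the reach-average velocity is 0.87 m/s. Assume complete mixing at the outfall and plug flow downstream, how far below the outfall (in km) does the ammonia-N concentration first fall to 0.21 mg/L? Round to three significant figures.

106 km

Mass balance: C = (36700·0.07300 + 1140·37.10) / 37840 = 44970/37840 = 1.189 mg/L.
Half-life 0.566 d → k = ln 2 / 0.566 = 1.225 d⁻¹.
Set 1.189·exp(−k·t) = 0.21 → t = ln(1.189/0.21)/k = 122300 s = 33.97 h.
Distance = v·t = 0.87·122300 = 106400 m = 106.4 km.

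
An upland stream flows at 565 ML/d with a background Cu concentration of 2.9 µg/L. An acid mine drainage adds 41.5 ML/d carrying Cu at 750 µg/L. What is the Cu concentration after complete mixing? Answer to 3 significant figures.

Flow-weighted average: C = (565.0·2.900 + 41.50·750.0) / 606.5 = 32760/606.5 = 54.02 µg/L.

54.0 µg/L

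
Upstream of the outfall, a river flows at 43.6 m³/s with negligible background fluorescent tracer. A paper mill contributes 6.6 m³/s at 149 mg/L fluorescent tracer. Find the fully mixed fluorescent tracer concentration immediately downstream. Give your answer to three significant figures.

19.6 mg/L

After mixing, C = (43.60·0 + 6.600·149.0) / 50.20 = 983.4/50.20 = 19.59 mg/L.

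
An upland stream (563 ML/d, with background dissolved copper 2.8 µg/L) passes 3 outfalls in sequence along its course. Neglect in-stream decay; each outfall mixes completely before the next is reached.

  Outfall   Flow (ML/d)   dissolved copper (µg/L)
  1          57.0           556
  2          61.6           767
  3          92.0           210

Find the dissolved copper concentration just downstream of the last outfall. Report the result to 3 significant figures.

Outfall 1: combined Q = 620.0 ML/d; C = (563.0·2.800 + 57.00·556.0)/620.0 = 53.66 µg/L.
Outfall 2: combined Q = 681.6 ML/d; C = (620.0·53.66 + 61.60·767.0)/681.6 = 118.1 µg/L.
Outfall 3: combined Q = 773.6 ML/d; C = (681.6·118.1 + 92.00·210.0)/773.6 = 129.1 µg/L.

129 µg/L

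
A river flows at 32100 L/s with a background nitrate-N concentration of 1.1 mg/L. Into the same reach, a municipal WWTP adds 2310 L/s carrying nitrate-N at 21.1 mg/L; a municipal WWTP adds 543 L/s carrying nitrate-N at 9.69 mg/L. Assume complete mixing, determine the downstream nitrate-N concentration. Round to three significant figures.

2.56 mg/L

Mass balance: C = (32100·1.100 + 2310·21.10 + 543.0·9.690) / 34950 = 89310/34950 = 2.555 mg/L.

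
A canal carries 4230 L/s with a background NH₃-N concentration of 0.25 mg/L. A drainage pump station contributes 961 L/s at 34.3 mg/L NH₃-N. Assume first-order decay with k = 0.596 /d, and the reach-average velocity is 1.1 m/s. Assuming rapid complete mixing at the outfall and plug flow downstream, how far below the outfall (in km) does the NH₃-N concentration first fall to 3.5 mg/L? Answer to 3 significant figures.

Conservation of mass: C = (4230·0.2500 + 961.0·34.30) / 5191 = 34020/5191 = 6.554 mg/L.
Set 6.554·exp(−k·t) = 3.5 → t = ln(6.554/3.5)/k = 90930 s = 25.26 h.
Distance = v·t = 1.1·90930 = 100000 m = 100.0 km.

100 km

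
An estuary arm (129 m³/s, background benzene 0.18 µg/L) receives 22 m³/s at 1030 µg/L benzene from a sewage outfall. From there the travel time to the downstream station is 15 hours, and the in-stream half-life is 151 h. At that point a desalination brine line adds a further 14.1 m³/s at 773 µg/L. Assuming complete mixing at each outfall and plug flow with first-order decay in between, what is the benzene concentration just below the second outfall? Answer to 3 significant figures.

Conservation of mass: C = (129.0·0.1800 + 22.00·1030) / 151.0 = 22680/151.0 = 150.2 µg/L; combined flow 151.0 m³/s.
Half-life 151 h → k = ln 2 / 151 = 0.004590 h⁻¹ = 0.1102 d⁻¹.
First-order decay: C = 150.2·exp(−k·t) = 150.2·0.9335 = 140.2 µg/L.
Second outfall: C = (151.0·140.2 + 14.10·773.0)/165.1 = 194.3 µg/L.

194 µg/L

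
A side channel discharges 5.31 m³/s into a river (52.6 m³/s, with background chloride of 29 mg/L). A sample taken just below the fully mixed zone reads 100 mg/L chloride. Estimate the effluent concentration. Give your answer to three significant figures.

803 mg/L

Mass balance: 52.60·29.00 + 5.310·Cₑ = 57.91·100.0
→ Cₑ = (57.91·100.0 − 52.60·29.00) / 5.310 = 803.3 mg/L.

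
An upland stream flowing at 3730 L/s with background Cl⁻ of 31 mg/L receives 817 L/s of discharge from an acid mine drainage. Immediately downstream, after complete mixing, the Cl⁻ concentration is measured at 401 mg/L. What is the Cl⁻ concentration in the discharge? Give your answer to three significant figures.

2090 mg/L

Mass balance: 3730·31.00 + 817.0·Cₑ = 4547·401.0
→ Cₑ = (4547·401.0 − 3730·31.00) / 817.0 = 2090 mg/L.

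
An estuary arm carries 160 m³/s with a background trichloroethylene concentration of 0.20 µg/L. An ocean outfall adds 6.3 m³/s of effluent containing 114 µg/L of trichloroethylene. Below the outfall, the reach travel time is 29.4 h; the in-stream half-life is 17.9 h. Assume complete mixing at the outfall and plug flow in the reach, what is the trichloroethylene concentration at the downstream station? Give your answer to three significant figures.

Conservation of mass: C = (160.0·0.2000 + 6.300·114.0) / 166.3 = 750.2/166.3 = 4.511 µg/L.
Half-life 17.9 h → k = ln 2 / 17.9 = 0.03872 h⁻¹ = 0.9294 d⁻¹.
First-order decay: C = 4.511·exp(−k·t) = 4.511·0.3203 = 1.445 µg/L.

1.44 µg/L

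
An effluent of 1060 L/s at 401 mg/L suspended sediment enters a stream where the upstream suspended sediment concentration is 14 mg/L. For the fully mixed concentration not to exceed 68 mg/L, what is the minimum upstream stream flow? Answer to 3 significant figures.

Set C_mix = 68: (Q·14.00 + 1060·401.0) / (Q + 1060) = 68
→ Q = 1060·(401.0 − 68)/(68 − 14.00) = 6537 L/s.

6540 L/s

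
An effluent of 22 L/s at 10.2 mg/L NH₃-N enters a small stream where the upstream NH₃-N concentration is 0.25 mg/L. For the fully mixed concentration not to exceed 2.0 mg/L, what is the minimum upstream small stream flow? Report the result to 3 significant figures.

Set C_mix = 2.0: (Q·0.2500 + 22.00·10.20) / (Q + 22.00) = 2.0
→ Q = 22.00·(10.20 − 2.0)/(2.0 − 0.2500) = 103.1 L/s.

103 L/s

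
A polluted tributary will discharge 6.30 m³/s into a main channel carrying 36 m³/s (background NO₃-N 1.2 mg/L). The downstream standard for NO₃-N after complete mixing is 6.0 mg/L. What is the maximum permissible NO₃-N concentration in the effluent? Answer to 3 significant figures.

33.4 mg/L

At the limit, (Qr·Cr + Qe·Cₑ)/(Qr + Qe) = 6.0:
Cₑ = (42.30·6.0 − 36.00·1.200) / 6.300 = 33.43 mg/L.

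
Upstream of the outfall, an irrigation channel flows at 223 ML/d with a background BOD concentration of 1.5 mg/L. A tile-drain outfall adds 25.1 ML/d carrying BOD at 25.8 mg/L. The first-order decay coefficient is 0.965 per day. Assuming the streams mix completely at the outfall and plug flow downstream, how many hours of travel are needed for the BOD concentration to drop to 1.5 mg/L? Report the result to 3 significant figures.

24.1 h

Flow-weighted average: C = (223.0·1.500 + 25.10·25.80) / 248.1 = 982.1/248.1 = 3.958 mg/L.
3.958·exp(−k·t) = 1.5 → t = ln(3.958/1.5)/k = 86880 s = 24.13 h.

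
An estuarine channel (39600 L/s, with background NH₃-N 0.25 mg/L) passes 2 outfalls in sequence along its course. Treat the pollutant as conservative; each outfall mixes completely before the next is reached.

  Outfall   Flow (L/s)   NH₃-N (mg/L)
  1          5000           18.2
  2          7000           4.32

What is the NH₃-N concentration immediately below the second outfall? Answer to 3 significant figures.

Below outfall 1: Q → 44600 L/s, C = (39600·0.2500 + 5000·18.20)/44600 = 2.262 mg/L.
Below outfall 2: Q → 51600 L/s, C = (44600·2.262 + 7000·4.320)/51600 = 2.541 mg/L.

2.54 mg/L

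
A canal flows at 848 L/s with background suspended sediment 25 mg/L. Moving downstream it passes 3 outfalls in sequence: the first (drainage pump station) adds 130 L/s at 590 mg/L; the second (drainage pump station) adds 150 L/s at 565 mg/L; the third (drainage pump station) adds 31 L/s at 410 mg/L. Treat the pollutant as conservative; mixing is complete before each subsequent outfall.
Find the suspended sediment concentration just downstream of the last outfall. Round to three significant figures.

Outfall 1: combined Q = 978.0 L/s; C = (848.0·25.00 + 130.0·590.0)/978.0 = 100.1 mg/L.
Outfall 2: combined Q = 1128 L/s; C = (978.0·100.1 + 150.0·565.0)/1128 = 161.9 mg/L.
Outfall 3: combined Q = 1159 L/s; C = (1128·161.9 + 31.00·410.0)/1159 = 168.6 mg/L.

169 mg/L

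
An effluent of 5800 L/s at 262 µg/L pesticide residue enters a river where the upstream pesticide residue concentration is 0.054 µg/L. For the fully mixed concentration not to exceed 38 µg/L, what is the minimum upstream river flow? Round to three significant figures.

Set C_mix = 38: (Q·0.05400 + 5800·262.0) / (Q + 5800) = 38
→ Q = 5800·(262.0 − 38)/(38 − 0.05400) = 34240 L/s.

34200 L/s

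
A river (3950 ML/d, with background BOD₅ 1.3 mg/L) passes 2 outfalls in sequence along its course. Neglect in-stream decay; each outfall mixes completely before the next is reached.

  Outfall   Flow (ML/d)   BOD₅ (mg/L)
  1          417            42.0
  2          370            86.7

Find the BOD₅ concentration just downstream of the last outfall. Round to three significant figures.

Outfall 1: combined Q = 4367 ML/d; C = (3950·1.300 + 417.0·42.00)/4367 = 5.186 mg/L.
Outfall 2: combined Q = 4737 ML/d; C = (4367·5.186 + 370.0·86.70)/4737 = 11.55 mg/L.

11.6 mg/L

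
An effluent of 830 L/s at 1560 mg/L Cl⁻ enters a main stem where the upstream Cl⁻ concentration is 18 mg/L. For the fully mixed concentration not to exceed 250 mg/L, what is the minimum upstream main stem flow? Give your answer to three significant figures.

4690 L/s

Set C_mix = 250: (Q·18.00 + 830.0·1560) / (Q + 830.0) = 250
→ Q = 830.0·(1560 − 250)/(250 − 18.00) = 4687 L/s.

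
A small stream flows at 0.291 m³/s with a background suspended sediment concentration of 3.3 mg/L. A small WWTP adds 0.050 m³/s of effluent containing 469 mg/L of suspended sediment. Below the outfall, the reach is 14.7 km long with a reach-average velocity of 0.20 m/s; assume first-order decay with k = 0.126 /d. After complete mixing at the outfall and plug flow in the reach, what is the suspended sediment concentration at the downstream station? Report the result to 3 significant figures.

After mixing, C = (0.2910·3.300 + 0.05000·469.0) / 0.3410 = 24.41/0.3410 = 71.58 mg/L.
Travel time t = 14.7·1000 / 0.20 = 73500 s = 20.42 h.
First-order decay: C = 71.58·exp(−k·t) = 71.58·0.8984 = 64.31 mg/L.

64.3 mg/L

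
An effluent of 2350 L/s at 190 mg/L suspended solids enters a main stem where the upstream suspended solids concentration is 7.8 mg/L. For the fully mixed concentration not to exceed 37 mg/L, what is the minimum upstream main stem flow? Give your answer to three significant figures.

Set C_mix = 37: (Q·7.800 + 2350·190.0) / (Q + 2350) = 37
→ Q = 2350·(190.0 − 37)/(37 − 7.800) = 12310 L/s.

12300 L/s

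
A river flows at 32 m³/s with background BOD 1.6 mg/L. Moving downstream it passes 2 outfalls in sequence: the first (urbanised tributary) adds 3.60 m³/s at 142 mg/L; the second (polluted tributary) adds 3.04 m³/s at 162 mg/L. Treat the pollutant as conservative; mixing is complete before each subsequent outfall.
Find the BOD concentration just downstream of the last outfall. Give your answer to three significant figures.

27.3 mg/L

Below outfall 1: Q → 35.60 m³/s, C = (32.00·1.600 + 3.600·142.0)/35.60 = 15.80 mg/L.
Below outfall 2: Q → 38.64 m³/s, C = (35.60·15.80 + 3.040·162.0)/38.64 = 27.30 mg/L.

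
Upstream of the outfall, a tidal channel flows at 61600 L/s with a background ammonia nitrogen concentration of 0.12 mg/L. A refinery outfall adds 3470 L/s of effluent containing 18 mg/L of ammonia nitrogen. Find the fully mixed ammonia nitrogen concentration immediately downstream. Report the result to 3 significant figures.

Mixed concentration C = ΣQC/ΣQ = (61600·0.1200 + 3470·18.00) / 65070 = 69850/65070 = 1.073 mg/L.

1.07 mg/L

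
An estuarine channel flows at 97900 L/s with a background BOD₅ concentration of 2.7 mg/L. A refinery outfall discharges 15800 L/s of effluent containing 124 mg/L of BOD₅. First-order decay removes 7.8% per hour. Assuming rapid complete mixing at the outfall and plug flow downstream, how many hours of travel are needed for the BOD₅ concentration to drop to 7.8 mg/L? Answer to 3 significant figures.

Mass balance: C = (97900·2.700 + 15800·124.0) / 113700 = 2224000/113700 = 19.56 mg/L.
7.8%/h lost → k = −ln(1 − 0.078) = 0.08121 h⁻¹.
19.56·exp(−k·t) = 7.8 → t = ln(19.56/7.8)/k = 40750 s = 11.32 h.

11.3 h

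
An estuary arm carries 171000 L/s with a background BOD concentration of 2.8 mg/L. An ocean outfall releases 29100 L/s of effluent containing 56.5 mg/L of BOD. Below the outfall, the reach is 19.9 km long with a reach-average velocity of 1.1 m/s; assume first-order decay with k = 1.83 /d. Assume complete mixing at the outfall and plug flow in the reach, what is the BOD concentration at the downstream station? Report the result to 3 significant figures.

After mixing, C = (171000·2.800 + 29100·56.50) / 200100 = 2123000/200100 = 10.61 mg/L.
Travel time t = 19.9·1000 / 1.1 = 18090 s = 5.025 h.
After decay, C = 10.61 × e^(−kt) = 10.61 × 0.6817 = 7.232 mg/L.

7.23 mg/L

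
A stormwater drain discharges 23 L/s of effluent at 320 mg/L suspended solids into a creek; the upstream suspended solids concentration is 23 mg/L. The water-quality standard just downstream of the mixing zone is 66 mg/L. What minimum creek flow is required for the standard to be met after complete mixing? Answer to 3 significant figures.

136 L/s

Set C_mix = 66: (Q·23.00 + 23.00·320.0) / (Q + 23.00) = 66
→ Q = 23.00·(320.0 − 66)/(66 − 23.00) = 135.9 L/s.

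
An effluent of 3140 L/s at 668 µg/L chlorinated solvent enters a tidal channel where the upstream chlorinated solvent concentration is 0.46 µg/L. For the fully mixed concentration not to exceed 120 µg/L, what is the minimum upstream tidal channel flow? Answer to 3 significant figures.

Set C_mix = 120: (Q·0.4600 + 3140·668.0) / (Q + 3140) = 120
→ Q = 3140·(668.0 − 120)/(120 − 0.4600) = 14390 L/s.

14400 L/s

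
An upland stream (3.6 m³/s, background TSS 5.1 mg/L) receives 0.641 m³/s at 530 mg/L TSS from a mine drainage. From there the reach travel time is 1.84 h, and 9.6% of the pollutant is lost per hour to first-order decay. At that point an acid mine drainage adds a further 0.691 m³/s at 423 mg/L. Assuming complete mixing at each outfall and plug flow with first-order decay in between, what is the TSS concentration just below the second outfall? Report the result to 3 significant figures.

120 mg/L

Mixed concentration C = ΣQC/ΣQ = (3.600·5.100 + 0.6410·530.0) / 4.241 = 358.1/4.241 = 84.44 mg/L; combined flow 4.241 m³/s.
9.6%/h lost → k = −ln(1 − 0.096) = 0.1009 h⁻¹.
Decay over the reach: 84.44·exp(−kt) = 84.44·0.8305 = 70.13 mg/L.
Second outfall: C = (4.241·70.13 + 0.6910·423.0)/4.932 = 119.6 mg/L.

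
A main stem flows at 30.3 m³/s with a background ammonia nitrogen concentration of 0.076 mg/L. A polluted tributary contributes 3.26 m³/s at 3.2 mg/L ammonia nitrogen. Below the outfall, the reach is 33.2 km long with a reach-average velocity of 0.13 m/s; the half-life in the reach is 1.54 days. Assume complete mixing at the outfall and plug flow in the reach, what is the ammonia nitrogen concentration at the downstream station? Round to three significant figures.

0.100 mg/L

Conservation of mass: C = (30.30·0.07600 + 3.260·3.200) / 33.56 = 12.73/33.56 = 0.3795 mg/L.
Travel time t = 33.2·1000 / 0.13 = 255400 s = 70.94 h.
Half-life 1.54 d → k = ln 2 / 1.54 = 0.4501 d⁻¹.
After decay, C = 0.3795 × e^(−kt) = 0.3795 × 0.2644 = 0.1003 mg/L.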